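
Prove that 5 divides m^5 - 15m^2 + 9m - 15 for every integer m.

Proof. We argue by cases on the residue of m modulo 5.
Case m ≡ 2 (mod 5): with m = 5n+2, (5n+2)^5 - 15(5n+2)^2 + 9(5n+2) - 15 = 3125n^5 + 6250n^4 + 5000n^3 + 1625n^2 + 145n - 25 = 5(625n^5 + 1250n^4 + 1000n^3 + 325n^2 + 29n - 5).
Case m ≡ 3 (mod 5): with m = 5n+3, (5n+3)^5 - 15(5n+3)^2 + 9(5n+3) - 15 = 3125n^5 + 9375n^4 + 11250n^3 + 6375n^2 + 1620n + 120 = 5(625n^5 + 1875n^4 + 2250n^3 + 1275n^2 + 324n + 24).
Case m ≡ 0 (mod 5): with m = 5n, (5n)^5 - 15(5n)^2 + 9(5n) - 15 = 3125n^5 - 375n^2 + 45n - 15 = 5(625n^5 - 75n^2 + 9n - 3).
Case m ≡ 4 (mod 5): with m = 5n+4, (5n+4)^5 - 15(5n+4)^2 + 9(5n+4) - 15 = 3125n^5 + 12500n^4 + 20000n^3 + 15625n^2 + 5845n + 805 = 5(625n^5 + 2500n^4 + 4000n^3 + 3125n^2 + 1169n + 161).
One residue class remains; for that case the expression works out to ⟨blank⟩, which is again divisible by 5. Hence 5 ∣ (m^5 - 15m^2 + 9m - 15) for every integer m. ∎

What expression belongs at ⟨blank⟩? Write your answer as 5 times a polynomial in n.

Only m ≡ 1 (mod 5) is unaccounted for. Put m = 5n+1:
(5n+1)^5 - 15(5n+1)^2 + 9(5n+1) - 15 expands to 3125n^5 + 3125n^4 + 1250n^3 - 125n^2 - 80n - 20,
and factoring out 5 leaves 5(625n^5 + 625n^4 + 250n^3 - 25n^2 - 16n - 4).

5(625n^5 + 625n^4 + 250n^3 - 25n^2 - 16n - 4)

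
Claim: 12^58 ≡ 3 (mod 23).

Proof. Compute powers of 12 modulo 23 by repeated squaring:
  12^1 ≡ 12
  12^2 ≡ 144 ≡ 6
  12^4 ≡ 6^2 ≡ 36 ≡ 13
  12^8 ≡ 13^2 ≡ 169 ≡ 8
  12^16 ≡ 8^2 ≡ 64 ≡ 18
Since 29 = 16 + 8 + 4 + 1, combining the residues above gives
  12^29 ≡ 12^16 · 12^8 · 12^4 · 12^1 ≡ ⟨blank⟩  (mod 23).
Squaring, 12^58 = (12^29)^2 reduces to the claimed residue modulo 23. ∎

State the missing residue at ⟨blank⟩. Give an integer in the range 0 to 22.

16

12^16 · 12^8 · 12^4 · 12^1 ≡ 18 · 8 · 13 · 12 = 22464.
22464 mod 23 = 16, so 12^29 ≡ 16 (mod 23).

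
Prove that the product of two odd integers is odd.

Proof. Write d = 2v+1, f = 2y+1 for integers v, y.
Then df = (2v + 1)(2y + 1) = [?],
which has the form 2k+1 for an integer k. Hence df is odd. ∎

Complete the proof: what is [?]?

Expanding: (2v + 1)(2y + 1) = 4vy + 2v + 2y + 1.
Every term except the constant is even, so this is 2(2vy + v + y) + 1,
and 2vy + v + y ∈ ℤ gives the required form.

2(2vy + v + y) + 1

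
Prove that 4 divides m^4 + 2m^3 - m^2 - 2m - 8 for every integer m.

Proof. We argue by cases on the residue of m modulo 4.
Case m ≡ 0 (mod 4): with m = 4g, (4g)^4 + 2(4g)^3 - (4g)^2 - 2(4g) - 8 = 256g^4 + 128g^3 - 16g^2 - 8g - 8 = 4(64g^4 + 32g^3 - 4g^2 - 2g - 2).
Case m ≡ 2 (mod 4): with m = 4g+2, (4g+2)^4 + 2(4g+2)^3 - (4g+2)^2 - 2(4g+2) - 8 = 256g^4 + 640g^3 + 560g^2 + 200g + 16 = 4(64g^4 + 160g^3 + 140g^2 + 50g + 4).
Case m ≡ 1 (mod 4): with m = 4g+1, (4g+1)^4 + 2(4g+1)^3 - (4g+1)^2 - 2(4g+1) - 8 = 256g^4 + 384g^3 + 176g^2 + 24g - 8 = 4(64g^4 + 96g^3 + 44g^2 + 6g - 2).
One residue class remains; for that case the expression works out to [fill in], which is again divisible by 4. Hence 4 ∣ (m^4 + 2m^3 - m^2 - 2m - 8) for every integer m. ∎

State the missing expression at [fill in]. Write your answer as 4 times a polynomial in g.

The residues treated are {0, 2, 1}, so the missing case is m ≡ 3 (mod 4); write m = 4g+3.
Then (4g+3)^4 + 2(4g+3)^3 - (4g+3)^2 - 2(4g+3) - 8 = 256g^4 + 896g^3 + 1136g^2 + 616g + 112 = 4(64g^4 + 224g^3 + 284g^2 + 154g + 28).

4(64g^4 + 224g^3 + 284g^2 + 154g + 28)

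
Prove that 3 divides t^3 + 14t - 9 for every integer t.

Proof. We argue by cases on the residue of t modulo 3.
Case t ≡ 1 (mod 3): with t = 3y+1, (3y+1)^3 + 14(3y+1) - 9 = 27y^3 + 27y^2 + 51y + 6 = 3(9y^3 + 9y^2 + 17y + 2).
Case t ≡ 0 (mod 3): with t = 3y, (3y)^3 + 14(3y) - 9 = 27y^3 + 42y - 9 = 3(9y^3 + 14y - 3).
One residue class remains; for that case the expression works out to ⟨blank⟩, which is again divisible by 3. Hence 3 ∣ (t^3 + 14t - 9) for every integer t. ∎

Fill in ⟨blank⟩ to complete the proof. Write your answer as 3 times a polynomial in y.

Only t ≡ 2 (mod 3) is unaccounted for. Put t = 3y+2:
(3y+2)^3 + 14(3y+2) - 9 expands to 27y^3 + 54y^2 + 78y + 27,
and factoring out 3 leaves 3(9y^3 + 18y^2 + 26y + 9).

3(9y^3 + 18y^2 + 26y + 9)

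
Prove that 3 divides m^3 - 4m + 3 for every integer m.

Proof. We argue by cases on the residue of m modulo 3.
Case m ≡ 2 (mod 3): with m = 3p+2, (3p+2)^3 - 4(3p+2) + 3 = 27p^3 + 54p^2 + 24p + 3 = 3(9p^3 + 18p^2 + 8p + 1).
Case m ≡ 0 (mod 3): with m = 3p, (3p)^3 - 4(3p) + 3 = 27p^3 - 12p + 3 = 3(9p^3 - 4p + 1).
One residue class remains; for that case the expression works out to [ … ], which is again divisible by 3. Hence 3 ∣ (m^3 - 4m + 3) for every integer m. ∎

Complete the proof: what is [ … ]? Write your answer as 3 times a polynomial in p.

Only m ≡ 1 (mod 3) is unaccounted for. Put m = 3p+1:
(3p+1)^3 - 4(3p+1) + 3 expands to 27p^3 + 27p^2 - 3p,
and factoring out 3 leaves 3(9p^3 + 9p^2 - p).

3(9p^3 + 9p^2 - p)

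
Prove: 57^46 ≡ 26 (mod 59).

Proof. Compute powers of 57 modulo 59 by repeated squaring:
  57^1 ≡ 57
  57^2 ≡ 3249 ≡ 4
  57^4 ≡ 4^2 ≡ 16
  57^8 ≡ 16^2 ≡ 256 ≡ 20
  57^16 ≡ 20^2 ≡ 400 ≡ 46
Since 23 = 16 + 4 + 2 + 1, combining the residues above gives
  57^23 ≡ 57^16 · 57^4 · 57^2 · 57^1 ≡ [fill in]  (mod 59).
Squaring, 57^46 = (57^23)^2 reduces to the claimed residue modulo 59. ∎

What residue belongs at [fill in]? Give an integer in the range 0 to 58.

57^16 · 57^4 · 57^2 · 57^1 ≡ 46 · 16 · 4 · 57 = 167808.
167808 mod 59 = 12, so 57^23 ≡ 12 (mod 59).

12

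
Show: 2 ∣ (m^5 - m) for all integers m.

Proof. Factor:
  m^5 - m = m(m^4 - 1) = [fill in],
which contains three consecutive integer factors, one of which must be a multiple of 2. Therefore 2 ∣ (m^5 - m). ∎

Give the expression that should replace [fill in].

(m - 1)m(m + 1)(m^2 + 1)

m^4 - 1 = (m^2 - 1)(m^2 + 1), and m^2 - 1 = (m-1)(m+1).
So m(m^4 - 1) = (m - 1)m(m + 1)(m^2 + 1).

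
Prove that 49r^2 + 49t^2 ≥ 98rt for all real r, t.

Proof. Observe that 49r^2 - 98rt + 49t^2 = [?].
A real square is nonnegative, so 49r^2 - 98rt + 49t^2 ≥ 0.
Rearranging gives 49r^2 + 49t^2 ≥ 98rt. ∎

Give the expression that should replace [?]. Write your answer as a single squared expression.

(7r - 7t)^2

The leading and trailing coefficients are 7^2 and 7^2, and 98 = 2·7·7, so the trinomial is (7r - 7t)^2.
Hence 49r^2 - 98rt + 49t^2 ≥ 0.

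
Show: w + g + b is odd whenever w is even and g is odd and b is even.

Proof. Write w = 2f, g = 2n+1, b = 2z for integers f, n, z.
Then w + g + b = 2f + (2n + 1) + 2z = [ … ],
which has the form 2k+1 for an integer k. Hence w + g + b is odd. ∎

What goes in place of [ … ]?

2f + (2n + 1) + 2z = 2f + 2n + 2z + 1
= 2(f + n + z) + 1.
Since f + n + z is an integer, the sum is of the form 2k+1 for an integer k.

2(f + n + z) + 1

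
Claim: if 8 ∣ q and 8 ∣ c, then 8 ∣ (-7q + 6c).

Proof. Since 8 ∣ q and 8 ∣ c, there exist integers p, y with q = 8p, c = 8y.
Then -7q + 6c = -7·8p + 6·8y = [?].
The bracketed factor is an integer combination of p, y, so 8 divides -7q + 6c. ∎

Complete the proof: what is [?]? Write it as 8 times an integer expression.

Each term has a factor of 8: -7·8p + 6·8y = 8·(-7p + 6y).
Since -7p + 6y is an integer, 8 ∣ (-7q + 6c).

8(-7p + 6y)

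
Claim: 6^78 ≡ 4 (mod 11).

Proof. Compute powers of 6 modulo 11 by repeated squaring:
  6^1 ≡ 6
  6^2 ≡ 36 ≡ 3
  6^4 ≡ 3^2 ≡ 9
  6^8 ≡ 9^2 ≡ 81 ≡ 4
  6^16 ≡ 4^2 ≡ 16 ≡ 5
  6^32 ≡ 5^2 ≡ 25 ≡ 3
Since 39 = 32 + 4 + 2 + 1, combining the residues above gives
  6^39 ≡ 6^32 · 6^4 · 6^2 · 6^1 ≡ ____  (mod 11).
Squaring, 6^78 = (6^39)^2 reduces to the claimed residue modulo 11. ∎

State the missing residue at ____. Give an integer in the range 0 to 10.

6^32 · 6^4 · 6^2 · 6^1 ≡ 3 · 9 · 3 · 6 = 486.
486 mod 11 = 2, so 6^39 ≡ 2 (mod 11).

2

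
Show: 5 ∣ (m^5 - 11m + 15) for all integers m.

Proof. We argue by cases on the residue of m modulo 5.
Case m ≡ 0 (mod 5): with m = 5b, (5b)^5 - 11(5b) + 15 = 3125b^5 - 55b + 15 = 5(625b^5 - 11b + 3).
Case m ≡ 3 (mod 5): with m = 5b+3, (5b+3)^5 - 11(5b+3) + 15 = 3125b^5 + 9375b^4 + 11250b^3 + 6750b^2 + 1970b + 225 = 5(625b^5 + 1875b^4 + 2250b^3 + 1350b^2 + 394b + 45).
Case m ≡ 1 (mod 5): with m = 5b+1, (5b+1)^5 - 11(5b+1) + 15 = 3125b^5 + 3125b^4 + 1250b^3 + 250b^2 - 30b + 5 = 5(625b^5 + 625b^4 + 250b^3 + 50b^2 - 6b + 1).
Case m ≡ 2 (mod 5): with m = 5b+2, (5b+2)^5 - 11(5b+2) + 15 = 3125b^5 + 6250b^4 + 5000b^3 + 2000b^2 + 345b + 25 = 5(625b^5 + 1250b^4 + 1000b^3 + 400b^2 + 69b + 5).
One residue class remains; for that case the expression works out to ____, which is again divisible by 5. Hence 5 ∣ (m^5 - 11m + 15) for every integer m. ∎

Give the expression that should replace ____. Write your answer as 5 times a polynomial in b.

The residues treated are {0, 3, 1, 2}, so the missing case is m ≡ 4 (mod 5); write m = 5b+4.
Then (5b+4)^5 - 11(5b+4) + 15 = 3125b^5 + 12500b^4 + 20000b^3 + 16000b^2 + 6345b + 995 = 5(625b^5 + 2500b^4 + 4000b^3 + 3200b^2 + 1269b + 199).

5(625b^5 + 2500b^4 + 4000b^3 + 3200b^2 + 1269b + 199)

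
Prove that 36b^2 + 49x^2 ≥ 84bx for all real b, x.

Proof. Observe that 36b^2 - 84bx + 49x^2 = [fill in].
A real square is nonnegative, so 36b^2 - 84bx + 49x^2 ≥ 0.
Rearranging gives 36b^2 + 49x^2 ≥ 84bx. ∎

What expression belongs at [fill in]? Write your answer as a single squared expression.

36b^2 - 84bx + 49x^2 is a perfect-square trinomial: the outer terms are (6b)^2 and (7x)^2, and the cross term is -2·6b·7x.
So 36b^2 - 84bx + 49x^2 = (6b - 7x)^2 ≥ 0.

(6b - 7x)^2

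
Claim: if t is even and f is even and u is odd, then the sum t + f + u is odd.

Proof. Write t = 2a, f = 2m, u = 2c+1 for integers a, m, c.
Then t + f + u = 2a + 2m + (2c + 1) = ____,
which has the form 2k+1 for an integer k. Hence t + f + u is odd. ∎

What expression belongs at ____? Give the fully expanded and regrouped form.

Expanding: 2a + 2m + (2c + 1) = 2a + 2c + 2m + 1.
Every term except the constant is even, so this is 2(a + c + m) + 1,
and a + c + m ∈ ℤ gives the required form.

2(a + c + m) + 1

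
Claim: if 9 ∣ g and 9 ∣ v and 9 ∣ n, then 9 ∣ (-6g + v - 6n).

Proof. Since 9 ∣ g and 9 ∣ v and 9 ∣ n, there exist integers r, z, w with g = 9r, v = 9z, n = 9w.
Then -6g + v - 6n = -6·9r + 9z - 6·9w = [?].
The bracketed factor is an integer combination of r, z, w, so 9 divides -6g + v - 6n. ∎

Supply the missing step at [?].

9(-6r - 6w + z)

Pull the common 9 out of every term: -6·9r + 9z - 6·9w = 9(-6r - 6w + z).
-6r - 6w + z is an integer, which exhibits the divisibility.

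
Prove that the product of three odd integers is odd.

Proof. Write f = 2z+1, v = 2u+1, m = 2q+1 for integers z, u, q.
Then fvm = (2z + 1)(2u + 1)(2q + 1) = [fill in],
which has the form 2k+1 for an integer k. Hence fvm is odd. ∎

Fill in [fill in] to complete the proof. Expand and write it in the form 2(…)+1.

2(4quz + 2qu + 2qz + q + 2uz + u + z) + 1

Expanding: (2z + 1)(2u + 1)(2q + 1) = 8quz + 4qu + 4qz + 2q + 4uz + 2u + 2z + 1.
Every term except the constant is even, so this is 2(4quz + 2qu + 2qz + q + 2uz + u + z) + 1,
and 4quz + 2qu + 2qz + q + 2uz + u + z ∈ ℤ gives the required form.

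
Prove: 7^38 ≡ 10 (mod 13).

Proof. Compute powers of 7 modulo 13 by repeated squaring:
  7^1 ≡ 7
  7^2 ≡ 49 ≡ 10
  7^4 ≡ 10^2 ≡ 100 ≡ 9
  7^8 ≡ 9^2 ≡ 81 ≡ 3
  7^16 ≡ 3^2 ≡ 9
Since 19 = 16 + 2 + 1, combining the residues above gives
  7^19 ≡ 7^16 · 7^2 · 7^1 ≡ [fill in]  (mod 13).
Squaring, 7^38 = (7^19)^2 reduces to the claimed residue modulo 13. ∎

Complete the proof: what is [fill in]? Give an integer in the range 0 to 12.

6

7^16 · 7^2 · 7^1 ≡ 9 · 10 · 7 = 630.
630 mod 13 = 6, so 7^19 ≡ 6 (mod 13).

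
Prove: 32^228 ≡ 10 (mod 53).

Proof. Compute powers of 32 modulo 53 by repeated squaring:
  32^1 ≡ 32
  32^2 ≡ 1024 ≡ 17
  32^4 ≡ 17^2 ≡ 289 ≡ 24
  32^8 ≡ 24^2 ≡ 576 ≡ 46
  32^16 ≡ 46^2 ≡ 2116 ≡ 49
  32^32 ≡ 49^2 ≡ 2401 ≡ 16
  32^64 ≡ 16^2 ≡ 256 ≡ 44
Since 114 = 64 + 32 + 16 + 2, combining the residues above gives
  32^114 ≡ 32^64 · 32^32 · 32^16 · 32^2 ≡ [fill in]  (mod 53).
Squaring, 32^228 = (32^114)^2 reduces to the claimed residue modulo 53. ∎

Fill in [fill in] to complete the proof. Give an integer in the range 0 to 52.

40

Multiply the listed residues: 44 · 16 · 49 · 17 = 704 → 34496 → 586432.
Reducing modulo 53: 586432 = 11064·53 + 40, so 32^114 ≡ 40.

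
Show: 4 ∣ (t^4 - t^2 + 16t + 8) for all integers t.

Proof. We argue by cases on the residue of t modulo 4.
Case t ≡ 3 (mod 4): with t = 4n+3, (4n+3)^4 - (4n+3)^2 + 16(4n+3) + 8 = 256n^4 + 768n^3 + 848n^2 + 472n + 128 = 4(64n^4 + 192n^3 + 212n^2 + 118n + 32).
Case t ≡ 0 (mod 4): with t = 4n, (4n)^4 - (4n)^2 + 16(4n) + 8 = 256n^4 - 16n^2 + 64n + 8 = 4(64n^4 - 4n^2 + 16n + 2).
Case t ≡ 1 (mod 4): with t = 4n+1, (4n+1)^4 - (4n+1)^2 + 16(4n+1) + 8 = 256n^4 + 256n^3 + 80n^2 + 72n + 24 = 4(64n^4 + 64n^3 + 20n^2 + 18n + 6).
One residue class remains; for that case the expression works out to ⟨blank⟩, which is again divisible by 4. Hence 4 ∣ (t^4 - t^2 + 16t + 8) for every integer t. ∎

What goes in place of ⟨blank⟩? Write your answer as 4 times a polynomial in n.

The residues treated are {3, 0, 1}, so the missing case is t ≡ 2 (mod 4); write t = 4n+2.
Then (4n+2)^4 - (4n+2)^2 + 16(4n+2) + 8 = 256n^4 + 512n^3 + 368n^2 + 176n + 52 = 4(64n^4 + 128n^3 + 92n^2 + 44n + 13).

4(64n^4 + 128n^3 + 92n^2 + 44n + 13)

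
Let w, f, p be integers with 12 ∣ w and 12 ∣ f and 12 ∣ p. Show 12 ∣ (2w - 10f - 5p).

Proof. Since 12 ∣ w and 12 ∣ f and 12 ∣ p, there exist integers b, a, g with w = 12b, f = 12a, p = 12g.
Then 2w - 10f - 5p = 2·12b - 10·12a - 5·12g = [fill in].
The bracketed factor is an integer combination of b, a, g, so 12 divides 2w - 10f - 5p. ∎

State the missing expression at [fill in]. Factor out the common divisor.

Pull the common 12 out of every term: 2·12b - 10·12a - 5·12g = 12(-10a + 2b - 5g).
-10a + 2b - 5g is an integer, which exhibits the divisibility.

12(-10a + 2b - 5g)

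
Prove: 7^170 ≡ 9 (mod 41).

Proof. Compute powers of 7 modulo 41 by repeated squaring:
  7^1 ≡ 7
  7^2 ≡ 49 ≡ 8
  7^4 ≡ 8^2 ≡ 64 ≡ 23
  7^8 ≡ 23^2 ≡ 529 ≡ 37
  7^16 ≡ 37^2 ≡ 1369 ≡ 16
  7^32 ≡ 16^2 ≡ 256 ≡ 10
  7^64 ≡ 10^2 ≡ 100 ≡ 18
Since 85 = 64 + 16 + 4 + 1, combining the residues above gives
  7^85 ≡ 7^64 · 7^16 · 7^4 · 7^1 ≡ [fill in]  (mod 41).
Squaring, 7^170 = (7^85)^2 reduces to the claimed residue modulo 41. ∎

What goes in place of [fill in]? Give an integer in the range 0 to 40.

7^64 · 7^16 · 7^4 · 7^1 ≡ 18 · 16 · 23 · 7 = 46368.
46368 mod 41 = 38, so 7^85 ≡ 38 (mod 41).

38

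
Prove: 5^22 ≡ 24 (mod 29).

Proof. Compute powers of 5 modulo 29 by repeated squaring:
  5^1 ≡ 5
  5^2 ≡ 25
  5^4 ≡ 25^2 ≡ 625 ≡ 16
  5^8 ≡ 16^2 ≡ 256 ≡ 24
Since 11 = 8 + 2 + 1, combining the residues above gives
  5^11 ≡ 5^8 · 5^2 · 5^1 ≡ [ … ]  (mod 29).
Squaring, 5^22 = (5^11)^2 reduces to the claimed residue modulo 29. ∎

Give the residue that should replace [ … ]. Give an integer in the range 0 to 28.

13

5^8 · 5^2 · 5^1 ≡ 24 · 25 · 5 = 3000.
3000 mod 29 = 13, so 5^11 ≡ 13 (mod 29).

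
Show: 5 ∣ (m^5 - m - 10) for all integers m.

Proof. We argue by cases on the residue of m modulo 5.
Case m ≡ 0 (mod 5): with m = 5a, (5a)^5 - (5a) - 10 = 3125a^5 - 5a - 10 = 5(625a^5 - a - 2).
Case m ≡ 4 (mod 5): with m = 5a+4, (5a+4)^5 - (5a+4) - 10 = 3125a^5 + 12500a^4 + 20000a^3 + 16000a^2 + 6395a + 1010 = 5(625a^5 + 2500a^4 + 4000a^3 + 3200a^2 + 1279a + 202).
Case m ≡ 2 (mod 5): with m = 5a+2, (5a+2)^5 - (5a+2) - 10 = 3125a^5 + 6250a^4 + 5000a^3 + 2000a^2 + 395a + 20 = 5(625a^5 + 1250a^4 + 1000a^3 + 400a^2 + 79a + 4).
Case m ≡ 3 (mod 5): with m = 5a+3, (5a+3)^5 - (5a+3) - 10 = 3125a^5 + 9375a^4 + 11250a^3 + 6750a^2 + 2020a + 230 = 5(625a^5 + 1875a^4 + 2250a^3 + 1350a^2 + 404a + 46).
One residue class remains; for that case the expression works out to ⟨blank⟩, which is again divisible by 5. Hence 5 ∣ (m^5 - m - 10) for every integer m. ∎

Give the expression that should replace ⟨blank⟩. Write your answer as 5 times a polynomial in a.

The residues treated are {0, 4, 2, 3}, so the missing case is m ≡ 1 (mod 5); write m = 5a+1.
Then (5a+1)^5 - (5a+1) - 10 = 3125a^5 + 3125a^4 + 1250a^3 + 250a^2 + 20a - 10 = 5(625a^5 + 625a^4 + 250a^3 + 50a^2 + 4a - 2).

5(625a^5 + 625a^4 + 250a^3 + 50a^2 + 4a - 2)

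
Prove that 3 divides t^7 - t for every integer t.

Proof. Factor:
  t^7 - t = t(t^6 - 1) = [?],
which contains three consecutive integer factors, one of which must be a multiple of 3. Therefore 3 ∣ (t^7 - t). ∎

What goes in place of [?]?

t^6 - 1 = (t^2 - 1)(t^4 + t^2 + 1), and t^2 - 1 = (t-1)(t+1).
So t(t^6 - 1) = (t - 1)t(t + 1)(t^4 + t^2 + 1).

(t - 1)t(t + 1)(t^4 + t^2 + 1)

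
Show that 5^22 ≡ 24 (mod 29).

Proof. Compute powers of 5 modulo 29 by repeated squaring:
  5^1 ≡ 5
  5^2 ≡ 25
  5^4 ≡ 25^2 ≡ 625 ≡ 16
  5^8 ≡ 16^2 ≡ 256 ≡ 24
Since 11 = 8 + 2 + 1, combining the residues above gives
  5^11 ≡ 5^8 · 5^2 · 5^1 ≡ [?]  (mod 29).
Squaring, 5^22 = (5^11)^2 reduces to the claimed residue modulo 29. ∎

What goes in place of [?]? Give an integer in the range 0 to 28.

13

Multiply the listed residues: 24 · 25 · 5 = 600 → 3000.
Reducing modulo 29: 3000 = 103·29 + 13, so 5^11 ≡ 13.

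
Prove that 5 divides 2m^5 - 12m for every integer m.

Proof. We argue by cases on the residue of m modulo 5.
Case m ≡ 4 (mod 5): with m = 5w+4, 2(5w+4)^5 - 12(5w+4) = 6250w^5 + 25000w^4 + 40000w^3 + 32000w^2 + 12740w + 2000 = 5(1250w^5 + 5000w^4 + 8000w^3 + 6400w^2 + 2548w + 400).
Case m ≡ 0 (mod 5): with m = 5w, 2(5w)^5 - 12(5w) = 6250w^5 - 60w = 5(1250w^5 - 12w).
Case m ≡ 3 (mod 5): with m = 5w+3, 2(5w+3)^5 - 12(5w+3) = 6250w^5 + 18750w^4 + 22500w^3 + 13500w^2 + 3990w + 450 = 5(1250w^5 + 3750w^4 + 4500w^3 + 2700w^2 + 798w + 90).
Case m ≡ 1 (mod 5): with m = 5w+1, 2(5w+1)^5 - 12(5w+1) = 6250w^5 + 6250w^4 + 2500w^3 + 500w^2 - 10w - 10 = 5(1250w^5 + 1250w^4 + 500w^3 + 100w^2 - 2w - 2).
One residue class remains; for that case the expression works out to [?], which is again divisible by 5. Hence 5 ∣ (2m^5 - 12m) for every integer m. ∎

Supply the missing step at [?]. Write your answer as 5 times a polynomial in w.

The residues treated are {4, 0, 3, 1}, so the missing case is m ≡ 2 (mod 5); write m = 5w+2.
Then 2(5w+2)^5 - 12(5w+2) = 6250w^5 + 12500w^4 + 10000w^3 + 4000w^2 + 740w + 40 = 5(1250w^5 + 2500w^4 + 2000w^3 + 800w^2 + 148w + 8).

5(1250w^5 + 2500w^4 + 2000w^3 + 800w^2 + 148w + 8)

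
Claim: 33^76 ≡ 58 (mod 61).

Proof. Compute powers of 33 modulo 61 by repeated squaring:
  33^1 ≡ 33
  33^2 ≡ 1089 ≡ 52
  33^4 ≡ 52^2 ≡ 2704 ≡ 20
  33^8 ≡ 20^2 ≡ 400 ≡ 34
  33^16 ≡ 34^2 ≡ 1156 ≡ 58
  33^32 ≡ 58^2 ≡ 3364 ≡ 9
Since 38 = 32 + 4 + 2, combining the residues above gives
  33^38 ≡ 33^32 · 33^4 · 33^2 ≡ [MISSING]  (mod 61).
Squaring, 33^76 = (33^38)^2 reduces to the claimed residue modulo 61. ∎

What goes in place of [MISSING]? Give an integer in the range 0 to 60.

27

33^32 · 33^4 · 33^2 ≡ 9 · 20 · 52 = 9360.
9360 mod 61 = 27, so 33^38 ≡ 27 (mod 61).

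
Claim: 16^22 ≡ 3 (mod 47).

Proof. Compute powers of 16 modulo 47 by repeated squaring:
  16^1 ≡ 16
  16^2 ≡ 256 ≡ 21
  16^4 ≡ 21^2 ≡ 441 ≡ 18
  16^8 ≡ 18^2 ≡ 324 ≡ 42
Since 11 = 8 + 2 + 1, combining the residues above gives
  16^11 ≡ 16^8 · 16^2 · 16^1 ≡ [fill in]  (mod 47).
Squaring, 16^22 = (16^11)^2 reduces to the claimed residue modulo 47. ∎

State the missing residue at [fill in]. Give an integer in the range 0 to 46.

Multiply the listed residues: 42 · 21 · 16 = 882 → 14112.
Reducing modulo 47: 14112 = 300·47 + 12, so 16^11 ≡ 12.

12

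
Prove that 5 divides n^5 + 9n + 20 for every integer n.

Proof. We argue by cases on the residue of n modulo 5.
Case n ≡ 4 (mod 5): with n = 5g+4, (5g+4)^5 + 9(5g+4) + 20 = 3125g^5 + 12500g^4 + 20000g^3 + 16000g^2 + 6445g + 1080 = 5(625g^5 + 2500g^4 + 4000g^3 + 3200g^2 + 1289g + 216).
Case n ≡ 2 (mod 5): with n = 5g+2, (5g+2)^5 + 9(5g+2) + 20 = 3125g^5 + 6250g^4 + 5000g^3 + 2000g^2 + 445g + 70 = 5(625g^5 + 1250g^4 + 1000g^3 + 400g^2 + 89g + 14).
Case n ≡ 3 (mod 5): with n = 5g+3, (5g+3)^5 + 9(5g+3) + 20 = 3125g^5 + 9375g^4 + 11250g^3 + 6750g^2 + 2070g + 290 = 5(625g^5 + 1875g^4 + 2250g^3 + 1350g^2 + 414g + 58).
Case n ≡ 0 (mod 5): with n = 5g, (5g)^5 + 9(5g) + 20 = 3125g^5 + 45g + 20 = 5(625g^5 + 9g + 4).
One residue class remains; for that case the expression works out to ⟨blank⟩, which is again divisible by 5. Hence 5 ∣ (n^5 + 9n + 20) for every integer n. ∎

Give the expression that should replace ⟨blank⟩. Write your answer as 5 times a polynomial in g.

Only n ≡ 1 (mod 5) is unaccounted for. Put n = 5g+1:
(5g+1)^5 + 9(5g+1) + 20 expands to 3125g^5 + 3125g^4 + 1250g^3 + 250g^2 + 70g + 30,
and factoring out 5 leaves 5(625g^5 + 625g^4 + 250g^3 + 50g^2 + 14g + 6).

5(625g^5 + 625g^4 + 250g^3 + 50g^2 + 14g + 6)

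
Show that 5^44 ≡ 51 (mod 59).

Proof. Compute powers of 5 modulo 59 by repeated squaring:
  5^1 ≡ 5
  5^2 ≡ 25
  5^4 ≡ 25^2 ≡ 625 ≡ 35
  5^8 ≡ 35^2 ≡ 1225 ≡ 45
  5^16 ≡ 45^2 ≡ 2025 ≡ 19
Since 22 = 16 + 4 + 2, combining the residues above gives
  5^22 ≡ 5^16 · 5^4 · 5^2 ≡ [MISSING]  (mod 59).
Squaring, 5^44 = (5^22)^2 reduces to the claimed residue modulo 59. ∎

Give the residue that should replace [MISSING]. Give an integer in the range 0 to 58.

46

Multiply the listed residues: 19 · 35 · 25 = 665 → 16625.
Reducing modulo 59: 16625 = 281·59 + 46, so 5^22 ≡ 46.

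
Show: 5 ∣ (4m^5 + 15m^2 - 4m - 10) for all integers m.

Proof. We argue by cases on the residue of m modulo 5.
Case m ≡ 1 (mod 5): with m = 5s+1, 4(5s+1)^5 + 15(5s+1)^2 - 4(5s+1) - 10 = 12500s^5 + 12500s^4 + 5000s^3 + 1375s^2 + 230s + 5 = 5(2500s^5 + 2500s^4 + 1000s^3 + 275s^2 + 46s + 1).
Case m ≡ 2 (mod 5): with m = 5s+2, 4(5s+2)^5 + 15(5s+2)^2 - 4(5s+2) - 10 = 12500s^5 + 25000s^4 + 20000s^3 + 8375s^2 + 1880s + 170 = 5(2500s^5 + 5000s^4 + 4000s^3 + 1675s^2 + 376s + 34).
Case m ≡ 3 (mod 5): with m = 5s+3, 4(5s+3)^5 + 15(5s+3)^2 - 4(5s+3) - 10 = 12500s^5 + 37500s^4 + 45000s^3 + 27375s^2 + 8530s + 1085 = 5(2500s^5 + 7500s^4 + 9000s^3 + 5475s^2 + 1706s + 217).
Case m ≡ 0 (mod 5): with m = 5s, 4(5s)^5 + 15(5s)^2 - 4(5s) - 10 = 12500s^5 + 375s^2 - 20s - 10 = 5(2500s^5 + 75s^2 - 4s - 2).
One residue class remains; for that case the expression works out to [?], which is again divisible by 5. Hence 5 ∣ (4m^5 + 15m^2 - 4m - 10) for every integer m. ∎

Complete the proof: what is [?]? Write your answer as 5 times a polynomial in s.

5(2500s^5 + 10000s^4 + 16000s^3 + 12875s^2 + 5236s + 862)

Only m ≡ 4 (mod 5) is unaccounted for. Put m = 5s+4:
4(5s+4)^5 + 15(5s+4)^2 - 4(5s+4) - 10 expands to 12500s^5 + 50000s^4 + 80000s^3 + 64375s^2 + 26180s + 4310,
and factoring out 5 leaves 5(2500s^5 + 10000s^4 + 16000s^3 + 12875s^2 + 5236s + 862).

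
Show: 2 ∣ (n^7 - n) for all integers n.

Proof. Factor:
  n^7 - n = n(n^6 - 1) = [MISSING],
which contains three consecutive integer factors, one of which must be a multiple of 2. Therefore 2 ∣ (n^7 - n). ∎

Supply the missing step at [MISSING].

(n - 1)n(n + 1)(n^4 + n^2 + 1)

n^6 - 1 = (n^2 - 1)(n^4 + n^2 + 1), and n^2 - 1 = (n-1)(n+1).
So n(n^6 - 1) = (n - 1)n(n + 1)(n^4 + n^2 + 1).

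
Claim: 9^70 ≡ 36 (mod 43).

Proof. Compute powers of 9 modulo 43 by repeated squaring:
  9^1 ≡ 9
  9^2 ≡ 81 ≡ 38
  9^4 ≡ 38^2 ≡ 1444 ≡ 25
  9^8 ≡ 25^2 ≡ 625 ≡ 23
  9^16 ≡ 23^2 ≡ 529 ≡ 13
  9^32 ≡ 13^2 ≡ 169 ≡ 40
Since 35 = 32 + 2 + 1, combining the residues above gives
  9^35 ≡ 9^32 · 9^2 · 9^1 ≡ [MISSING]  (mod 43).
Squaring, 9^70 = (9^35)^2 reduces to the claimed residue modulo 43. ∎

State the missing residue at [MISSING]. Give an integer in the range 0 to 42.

Multiply the listed residues: 40 · 38 · 9 = 1520 → 13680.
Reducing modulo 43: 13680 = 318·43 + 6, so 9^35 ≡ 6.

6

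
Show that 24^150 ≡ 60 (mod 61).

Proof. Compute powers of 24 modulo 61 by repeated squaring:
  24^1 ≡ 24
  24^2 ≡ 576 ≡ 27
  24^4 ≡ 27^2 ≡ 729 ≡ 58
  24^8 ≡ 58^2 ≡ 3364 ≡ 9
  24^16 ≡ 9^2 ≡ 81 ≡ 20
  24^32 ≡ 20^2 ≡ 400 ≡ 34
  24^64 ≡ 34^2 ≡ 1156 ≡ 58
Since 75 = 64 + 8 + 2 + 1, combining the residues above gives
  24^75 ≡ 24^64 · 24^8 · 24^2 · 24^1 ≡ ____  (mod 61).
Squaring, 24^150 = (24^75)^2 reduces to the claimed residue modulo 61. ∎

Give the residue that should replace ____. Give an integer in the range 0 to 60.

11

24^64 · 24^8 · 24^2 · 24^1 ≡ 58 · 9 · 27 · 24 = 338256.
338256 mod 61 = 11, so 24^75 ≡ 11 (mod 61).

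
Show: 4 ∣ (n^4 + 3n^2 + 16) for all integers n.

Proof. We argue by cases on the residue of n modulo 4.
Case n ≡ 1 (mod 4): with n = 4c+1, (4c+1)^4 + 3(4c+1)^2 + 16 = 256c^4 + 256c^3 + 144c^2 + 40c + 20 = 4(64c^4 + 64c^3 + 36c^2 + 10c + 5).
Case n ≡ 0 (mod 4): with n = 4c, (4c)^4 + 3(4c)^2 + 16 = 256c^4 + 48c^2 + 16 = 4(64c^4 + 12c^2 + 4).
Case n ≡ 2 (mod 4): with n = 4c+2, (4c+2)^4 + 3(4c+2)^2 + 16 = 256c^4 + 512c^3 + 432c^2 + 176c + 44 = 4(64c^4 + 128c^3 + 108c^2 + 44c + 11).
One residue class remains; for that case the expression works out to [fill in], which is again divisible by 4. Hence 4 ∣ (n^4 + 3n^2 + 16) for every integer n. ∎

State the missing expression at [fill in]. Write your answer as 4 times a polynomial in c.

Only n ≡ 3 (mod 4) is unaccounted for. Put n = 4c+3:
(4c+3)^4 + 3(4c+3)^2 + 16 expands to 256c^4 + 768c^3 + 912c^2 + 504c + 124,
and factoring out 4 leaves 4(64c^4 + 192c^3 + 228c^2 + 126c + 31).

4(64c^4 + 192c^3 + 228c^2 + 126c + 31)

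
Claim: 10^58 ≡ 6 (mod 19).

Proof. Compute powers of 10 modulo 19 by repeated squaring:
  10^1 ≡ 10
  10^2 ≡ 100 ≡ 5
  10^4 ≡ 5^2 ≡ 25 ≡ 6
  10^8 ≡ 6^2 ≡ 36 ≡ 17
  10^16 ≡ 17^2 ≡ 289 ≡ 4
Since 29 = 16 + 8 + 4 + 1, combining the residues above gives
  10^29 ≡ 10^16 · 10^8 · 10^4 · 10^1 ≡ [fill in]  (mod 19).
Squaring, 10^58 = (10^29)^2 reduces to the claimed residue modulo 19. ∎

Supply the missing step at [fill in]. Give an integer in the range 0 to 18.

14

10^16 · 10^8 · 10^4 · 10^1 ≡ 4 · 17 · 6 · 10 = 4080.
4080 mod 19 = 14, so 10^29 ≡ 14 (mod 19).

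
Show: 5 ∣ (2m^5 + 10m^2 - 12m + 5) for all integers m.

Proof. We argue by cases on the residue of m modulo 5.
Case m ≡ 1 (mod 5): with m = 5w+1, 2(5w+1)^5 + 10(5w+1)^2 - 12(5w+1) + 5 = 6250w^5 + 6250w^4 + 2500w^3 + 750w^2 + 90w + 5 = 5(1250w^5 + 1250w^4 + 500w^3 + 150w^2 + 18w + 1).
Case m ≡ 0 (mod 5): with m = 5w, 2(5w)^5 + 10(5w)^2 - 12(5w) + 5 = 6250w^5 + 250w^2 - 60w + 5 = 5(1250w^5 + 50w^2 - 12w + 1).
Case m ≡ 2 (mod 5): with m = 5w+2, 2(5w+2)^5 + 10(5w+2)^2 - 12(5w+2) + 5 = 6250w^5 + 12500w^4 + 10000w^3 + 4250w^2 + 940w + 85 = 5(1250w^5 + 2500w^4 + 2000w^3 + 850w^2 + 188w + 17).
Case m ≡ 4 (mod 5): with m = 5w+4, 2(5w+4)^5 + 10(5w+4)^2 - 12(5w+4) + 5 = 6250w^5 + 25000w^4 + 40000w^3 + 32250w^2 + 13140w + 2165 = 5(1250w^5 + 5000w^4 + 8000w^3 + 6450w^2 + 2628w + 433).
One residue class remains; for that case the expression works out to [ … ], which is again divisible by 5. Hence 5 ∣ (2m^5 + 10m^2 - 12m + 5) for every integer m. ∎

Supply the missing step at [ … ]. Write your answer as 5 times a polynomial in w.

5(1250w^5 + 3750w^4 + 4500w^3 + 2750w^2 + 858w + 109)

Only m ≡ 3 (mod 5) is unaccounted for. Put m = 5w+3:
2(5w+3)^5 + 10(5w+3)^2 - 12(5w+3) + 5 expands to 6250w^5 + 18750w^4 + 22500w^3 + 13750w^2 + 4290w + 545,
and factoring out 5 leaves 5(1250w^5 + 3750w^4 + 4500w^3 + 2750w^2 + 858w + 109).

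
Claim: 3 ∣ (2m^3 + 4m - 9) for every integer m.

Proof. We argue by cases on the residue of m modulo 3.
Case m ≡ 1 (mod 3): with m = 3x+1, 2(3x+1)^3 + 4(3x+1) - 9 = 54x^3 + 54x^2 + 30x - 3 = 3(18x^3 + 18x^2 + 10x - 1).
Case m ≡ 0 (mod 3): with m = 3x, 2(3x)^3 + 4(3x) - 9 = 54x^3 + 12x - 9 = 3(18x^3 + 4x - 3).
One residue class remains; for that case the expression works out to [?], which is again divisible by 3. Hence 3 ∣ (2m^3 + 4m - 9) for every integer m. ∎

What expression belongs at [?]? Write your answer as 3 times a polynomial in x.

3(18x^3 + 36x^2 + 28x + 5)

The residues treated are {1, 0}, so the missing case is m ≡ 2 (mod 3); write m = 3x+2.
Then 2(3x+2)^3 + 4(3x+2) - 9 = 54x^3 + 108x^2 + 84x + 15 = 3(18x^3 + 36x^2 + 28x + 5).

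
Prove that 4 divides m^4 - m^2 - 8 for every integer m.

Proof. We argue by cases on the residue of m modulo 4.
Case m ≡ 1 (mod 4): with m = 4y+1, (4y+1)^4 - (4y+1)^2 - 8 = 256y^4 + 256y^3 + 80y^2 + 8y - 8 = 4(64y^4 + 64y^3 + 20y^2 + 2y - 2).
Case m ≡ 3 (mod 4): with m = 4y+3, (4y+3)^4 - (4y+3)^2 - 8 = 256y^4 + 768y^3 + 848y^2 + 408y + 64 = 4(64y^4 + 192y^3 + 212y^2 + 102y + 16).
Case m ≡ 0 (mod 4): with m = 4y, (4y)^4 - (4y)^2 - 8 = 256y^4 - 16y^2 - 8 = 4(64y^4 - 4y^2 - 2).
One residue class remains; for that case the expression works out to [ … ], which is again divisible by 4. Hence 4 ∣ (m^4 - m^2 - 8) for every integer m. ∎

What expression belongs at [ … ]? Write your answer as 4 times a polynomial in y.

The residues treated are {1, 3, 0}, so the missing case is m ≡ 2 (mod 4); write m = 4y+2.
Then (4y+2)^4 - (4y+2)^2 - 8 = 256y^4 + 512y^3 + 368y^2 + 112y + 4 = 4(64y^4 + 128y^3 + 92y^2 + 28y + 1).

4(64y^4 + 128y^3 + 92y^2 + 28y + 1)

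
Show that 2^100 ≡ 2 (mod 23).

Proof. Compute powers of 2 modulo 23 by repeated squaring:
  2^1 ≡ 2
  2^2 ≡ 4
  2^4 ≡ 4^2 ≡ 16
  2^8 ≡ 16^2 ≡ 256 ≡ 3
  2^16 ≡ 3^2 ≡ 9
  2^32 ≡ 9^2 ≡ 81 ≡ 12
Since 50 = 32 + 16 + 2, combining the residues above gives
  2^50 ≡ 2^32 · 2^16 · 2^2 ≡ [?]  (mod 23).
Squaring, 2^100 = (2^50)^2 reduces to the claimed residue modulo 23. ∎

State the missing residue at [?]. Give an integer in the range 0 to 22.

18

Multiply the listed residues: 12 · 9 · 4 = 108 → 432.
Reducing modulo 23: 432 = 18·23 + 18, so 2^50 ≡ 18.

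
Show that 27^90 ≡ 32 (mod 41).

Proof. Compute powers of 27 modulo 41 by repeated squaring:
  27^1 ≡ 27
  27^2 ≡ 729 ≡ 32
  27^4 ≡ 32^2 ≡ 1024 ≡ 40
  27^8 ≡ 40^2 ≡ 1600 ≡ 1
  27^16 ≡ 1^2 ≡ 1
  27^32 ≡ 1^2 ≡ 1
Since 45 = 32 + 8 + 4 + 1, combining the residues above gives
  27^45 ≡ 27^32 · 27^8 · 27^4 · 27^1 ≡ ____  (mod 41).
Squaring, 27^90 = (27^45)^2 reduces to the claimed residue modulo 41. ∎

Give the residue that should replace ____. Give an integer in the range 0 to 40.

14

27^32 · 27^8 · 27^4 · 27^1 ≡ 1 · 1 · 40 · 27 = 1080.
1080 mod 41 = 14, so 27^45 ≡ 14 (mod 41).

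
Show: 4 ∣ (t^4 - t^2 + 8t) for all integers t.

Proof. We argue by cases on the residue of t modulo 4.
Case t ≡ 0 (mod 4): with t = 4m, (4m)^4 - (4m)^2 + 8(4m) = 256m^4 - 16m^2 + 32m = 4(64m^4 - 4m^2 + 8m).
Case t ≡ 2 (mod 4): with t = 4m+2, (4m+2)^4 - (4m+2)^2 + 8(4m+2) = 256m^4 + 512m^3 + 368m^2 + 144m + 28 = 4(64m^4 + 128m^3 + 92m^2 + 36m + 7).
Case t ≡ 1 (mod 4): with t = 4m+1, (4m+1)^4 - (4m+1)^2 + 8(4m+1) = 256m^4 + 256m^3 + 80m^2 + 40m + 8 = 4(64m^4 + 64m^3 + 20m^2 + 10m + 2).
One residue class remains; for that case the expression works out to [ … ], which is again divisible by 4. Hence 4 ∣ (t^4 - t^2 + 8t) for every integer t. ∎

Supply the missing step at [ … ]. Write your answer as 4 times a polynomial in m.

Only t ≡ 3 (mod 4) is unaccounted for. Put t = 4m+3:
(4m+3)^4 - (4m+3)^2 + 8(4m+3) expands to 256m^4 + 768m^3 + 848m^2 + 440m + 96,
and factoring out 4 leaves 4(64m^4 + 192m^3 + 212m^2 + 110m + 24).

4(64m^4 + 192m^3 + 212m^2 + 110m + 24)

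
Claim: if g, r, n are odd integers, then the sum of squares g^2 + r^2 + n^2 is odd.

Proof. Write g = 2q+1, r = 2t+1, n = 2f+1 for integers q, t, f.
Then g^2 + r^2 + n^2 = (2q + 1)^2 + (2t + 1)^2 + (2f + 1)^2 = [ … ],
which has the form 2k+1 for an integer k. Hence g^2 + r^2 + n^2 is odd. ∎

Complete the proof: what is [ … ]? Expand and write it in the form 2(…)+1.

2(2f^2 + 2f + 2q^2 + 2q + 2t^2 + 2t + 1) + 1

(2q + 1)^2 + (2t + 1)^2 + (2f + 1)^2 = 4f^2 + 4f + 4q^2 + 4q + 4t^2 + 4t + 3
= 2(2f^2 + 2f + 2q^2 + 2q + 2t^2 + 2t + 1) + 1.
Since 2f^2 + 2f + 2q^2 + 2q + 2t^2 + 2t + 1 is an integer, the sum of squares is of the form 2k+1 for an integer k.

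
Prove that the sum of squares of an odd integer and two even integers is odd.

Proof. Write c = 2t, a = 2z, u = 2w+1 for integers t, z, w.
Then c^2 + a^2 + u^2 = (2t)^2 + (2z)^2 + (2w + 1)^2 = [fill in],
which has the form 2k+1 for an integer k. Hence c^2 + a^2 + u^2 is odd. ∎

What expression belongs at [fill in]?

2(2t^2 + 2w^2 + 2w + 2z^2) + 1

Expanding: (2t)^2 + (2z)^2 + (2w + 1)^2 = 4t^2 + 4w^2 + 4w + 4z^2 + 1.
Every term except the constant is even, so this is 2(2t^2 + 2w^2 + 2w + 2z^2) + 1,
and 2t^2 + 2w^2 + 2w + 2z^2 ∈ ℤ gives the required form.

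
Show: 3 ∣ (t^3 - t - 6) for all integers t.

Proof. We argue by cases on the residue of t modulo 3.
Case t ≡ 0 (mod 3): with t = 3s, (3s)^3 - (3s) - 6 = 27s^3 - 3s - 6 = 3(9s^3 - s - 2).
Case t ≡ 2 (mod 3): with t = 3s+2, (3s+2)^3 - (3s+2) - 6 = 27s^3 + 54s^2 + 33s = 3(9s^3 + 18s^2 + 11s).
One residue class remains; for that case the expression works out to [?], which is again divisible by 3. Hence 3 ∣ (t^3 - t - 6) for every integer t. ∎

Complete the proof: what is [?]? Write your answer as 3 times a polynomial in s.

Only t ≡ 1 (mod 3) is unaccounted for. Put t = 3s+1:
(3s+1)^3 - (3s+1) - 6 expands to 27s^3 + 27s^2 + 6s - 6,
and factoring out 3 leaves 3(9s^3 + 9s^2 + 2s - 2).

3(9s^3 + 9s^2 + 2s - 2)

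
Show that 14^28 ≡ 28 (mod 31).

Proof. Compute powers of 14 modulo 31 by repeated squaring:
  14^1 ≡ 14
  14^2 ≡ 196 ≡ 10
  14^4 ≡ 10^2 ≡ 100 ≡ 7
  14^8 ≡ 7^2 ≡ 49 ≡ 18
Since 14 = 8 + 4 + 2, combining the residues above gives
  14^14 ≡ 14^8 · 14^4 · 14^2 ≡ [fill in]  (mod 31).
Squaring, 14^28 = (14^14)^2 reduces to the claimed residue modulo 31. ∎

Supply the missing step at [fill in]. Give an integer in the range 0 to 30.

20

14^8 · 14^4 · 14^2 ≡ 18 · 7 · 10 = 1260.
1260 mod 31 = 20, so 14^14 ≡ 20 (mod 31).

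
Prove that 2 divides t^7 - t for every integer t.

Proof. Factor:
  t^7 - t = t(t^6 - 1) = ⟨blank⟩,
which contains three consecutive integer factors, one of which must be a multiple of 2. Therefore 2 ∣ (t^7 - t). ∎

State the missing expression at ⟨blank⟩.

t^6 - 1 = (t^2 - 1)(t^4 + t^2 + 1), and t^2 - 1 = (t-1)(t+1).
So t(t^6 - 1) = (t - 1)t(t + 1)(t^4 + t^2 + 1).

(t - 1)t(t + 1)(t^4 + t^2 + 1)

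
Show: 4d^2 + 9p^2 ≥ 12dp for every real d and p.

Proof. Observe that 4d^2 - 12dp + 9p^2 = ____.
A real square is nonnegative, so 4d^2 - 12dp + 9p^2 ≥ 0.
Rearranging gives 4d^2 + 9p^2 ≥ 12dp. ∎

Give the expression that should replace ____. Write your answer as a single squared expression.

(2d - 3p)^2

4d^2 - 12dp + 9p^2 is a perfect-square trinomial: the outer terms are (2d)^2 and (3p)^2, and the cross term is -2·2d·3p.
So 4d^2 - 12dp + 9p^2 = (2d - 3p)^2 ≥ 0.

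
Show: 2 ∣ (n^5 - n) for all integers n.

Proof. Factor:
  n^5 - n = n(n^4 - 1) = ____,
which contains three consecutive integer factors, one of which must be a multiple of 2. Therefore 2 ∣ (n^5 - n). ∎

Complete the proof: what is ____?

(n - 1)n(n + 1)(n^2 + 1)

n^4 - 1 = (n^2 - 1)(n^2 + 1), and n^2 - 1 = (n-1)(n+1).
So n(n^4 - 1) = (n - 1)n(n + 1)(n^2 + 1).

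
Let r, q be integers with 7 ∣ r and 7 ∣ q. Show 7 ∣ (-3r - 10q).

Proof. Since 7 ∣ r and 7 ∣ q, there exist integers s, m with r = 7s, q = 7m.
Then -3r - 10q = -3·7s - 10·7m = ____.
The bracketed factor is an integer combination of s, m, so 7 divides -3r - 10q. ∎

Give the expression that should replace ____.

Pull the common 7 out of every term: -3·7s - 10·7m = 7(-10m - 3s).
-10m - 3s is an integer, which exhibits the divisibility.

7(-10m - 3s)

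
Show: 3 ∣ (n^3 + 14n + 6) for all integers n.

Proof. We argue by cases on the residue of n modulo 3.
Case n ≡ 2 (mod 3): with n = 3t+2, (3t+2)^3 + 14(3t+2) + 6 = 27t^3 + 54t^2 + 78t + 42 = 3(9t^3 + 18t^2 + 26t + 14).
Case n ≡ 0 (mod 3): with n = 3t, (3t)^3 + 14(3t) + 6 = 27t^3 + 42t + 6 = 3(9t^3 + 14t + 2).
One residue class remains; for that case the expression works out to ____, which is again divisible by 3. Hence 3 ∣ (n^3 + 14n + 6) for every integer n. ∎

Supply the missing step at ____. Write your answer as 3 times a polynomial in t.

3(9t^3 + 9t^2 + 17t + 7)

The residues treated are {2, 0}, so the missing case is n ≡ 1 (mod 3); write n = 3t+1.
Then (3t+1)^3 + 14(3t+1) + 6 = 27t^3 + 27t^2 + 51t + 21 = 3(9t^3 + 9t^2 + 17t + 7).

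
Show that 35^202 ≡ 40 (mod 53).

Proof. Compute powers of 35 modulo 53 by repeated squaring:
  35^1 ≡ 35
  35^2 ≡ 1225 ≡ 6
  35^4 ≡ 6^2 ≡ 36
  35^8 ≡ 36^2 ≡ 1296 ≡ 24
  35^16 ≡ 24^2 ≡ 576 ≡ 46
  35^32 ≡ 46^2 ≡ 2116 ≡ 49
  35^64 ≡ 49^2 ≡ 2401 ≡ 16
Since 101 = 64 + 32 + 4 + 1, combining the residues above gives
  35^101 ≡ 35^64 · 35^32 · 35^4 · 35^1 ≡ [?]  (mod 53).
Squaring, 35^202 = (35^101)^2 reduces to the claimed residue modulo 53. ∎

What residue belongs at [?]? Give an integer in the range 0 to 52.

26

Multiply the listed residues: 16 · 49 · 36 · 35 = 784 → 28224 → 987840.
Reducing modulo 53: 987840 = 18638·53 + 26, so 35^101 ≡ 26.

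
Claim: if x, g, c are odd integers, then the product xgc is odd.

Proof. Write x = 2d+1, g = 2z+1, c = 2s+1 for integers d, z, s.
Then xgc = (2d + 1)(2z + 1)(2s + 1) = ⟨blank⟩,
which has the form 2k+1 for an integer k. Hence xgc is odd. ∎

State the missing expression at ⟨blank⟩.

2(4dsz + 2ds + 2dz + d + 2sz + s + z) + 1

Expanding: (2d + 1)(2z + 1)(2s + 1) = 8dsz + 4ds + 4dz + 2d + 4sz + 2s + 2z + 1.
Every term except the constant is even, so this is 2(4dsz + 2ds + 2dz + d + 2sz + s + z) + 1,
and 4dsz + 2ds + 2dz + d + 2sz + s + z ∈ ℤ gives the required form.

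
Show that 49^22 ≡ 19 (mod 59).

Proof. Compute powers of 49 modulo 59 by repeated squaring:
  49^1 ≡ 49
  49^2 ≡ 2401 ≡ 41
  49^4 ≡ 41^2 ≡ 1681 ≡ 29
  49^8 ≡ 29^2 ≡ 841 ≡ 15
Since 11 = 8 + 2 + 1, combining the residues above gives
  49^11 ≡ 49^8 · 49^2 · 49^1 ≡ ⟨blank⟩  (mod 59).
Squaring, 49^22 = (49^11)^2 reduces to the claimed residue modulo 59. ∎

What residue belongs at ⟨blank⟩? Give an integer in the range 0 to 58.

45

49^8 · 49^2 · 49^1 ≡ 15 · 41 · 49 = 30135.
30135 mod 59 = 45, so 49^11 ≡ 45 (mod 59).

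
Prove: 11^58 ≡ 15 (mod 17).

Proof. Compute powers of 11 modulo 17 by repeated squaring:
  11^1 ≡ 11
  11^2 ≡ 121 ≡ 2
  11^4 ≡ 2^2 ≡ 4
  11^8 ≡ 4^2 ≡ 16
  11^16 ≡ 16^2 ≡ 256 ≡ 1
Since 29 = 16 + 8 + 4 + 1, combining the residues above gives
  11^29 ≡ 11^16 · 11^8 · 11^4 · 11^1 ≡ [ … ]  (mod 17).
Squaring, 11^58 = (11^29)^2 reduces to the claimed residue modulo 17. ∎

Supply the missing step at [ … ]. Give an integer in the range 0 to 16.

11^16 · 11^8 · 11^4 · 11^1 ≡ 1 · 16 · 4 · 11 = 704.
704 mod 17 = 7, so 11^29 ≡ 7 (mod 17).

7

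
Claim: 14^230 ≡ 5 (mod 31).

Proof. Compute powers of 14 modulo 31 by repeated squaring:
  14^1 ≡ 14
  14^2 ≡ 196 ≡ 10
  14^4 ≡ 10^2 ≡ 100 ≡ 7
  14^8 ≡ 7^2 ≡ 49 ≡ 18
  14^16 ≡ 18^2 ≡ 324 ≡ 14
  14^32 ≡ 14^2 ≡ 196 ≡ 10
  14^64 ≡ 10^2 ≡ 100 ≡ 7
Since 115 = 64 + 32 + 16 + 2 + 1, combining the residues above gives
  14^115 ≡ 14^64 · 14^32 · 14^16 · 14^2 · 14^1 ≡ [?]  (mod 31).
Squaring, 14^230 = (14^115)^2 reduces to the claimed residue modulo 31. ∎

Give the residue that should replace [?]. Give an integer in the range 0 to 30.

14^64 · 14^32 · 14^16 · 14^2 · 14^1 ≡ 7 · 10 · 14 · 10 · 14 = 137200.
137200 mod 31 = 25, so 14^115 ≡ 25 (mod 31).

25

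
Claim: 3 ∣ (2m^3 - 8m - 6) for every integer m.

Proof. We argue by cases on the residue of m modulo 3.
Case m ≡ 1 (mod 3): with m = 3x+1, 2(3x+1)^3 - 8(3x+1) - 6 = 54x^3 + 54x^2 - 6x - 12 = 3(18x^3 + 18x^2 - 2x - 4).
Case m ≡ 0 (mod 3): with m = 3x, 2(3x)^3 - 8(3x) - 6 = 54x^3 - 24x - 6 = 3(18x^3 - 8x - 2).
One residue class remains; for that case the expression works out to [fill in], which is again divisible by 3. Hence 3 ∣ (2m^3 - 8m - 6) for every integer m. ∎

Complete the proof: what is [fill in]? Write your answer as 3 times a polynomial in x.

Only m ≡ 2 (mod 3) is unaccounted for. Put m = 3x+2:
2(3x+2)^3 - 8(3x+2) - 6 expands to 54x^3 + 108x^2 + 48x - 6,
and factoring out 3 leaves 3(18x^3 + 36x^2 + 16x - 2).

3(18x^3 + 36x^2 + 16x - 2)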